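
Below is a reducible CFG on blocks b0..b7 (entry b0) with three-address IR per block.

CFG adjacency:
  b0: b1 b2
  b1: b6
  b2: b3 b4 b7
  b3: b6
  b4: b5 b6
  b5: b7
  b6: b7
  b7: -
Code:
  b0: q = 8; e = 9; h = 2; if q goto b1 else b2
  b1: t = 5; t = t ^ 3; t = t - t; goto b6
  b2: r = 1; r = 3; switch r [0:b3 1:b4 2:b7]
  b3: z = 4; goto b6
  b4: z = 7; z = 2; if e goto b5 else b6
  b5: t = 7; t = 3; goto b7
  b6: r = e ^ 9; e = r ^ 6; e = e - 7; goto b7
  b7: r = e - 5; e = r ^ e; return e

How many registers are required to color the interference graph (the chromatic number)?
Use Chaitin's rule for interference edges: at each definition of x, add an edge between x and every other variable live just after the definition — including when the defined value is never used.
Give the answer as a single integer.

Block summaries:
  b0: def={e,h,q} ue=∅
  b1: def={t} ue=∅
  b2: def={r} ue=∅
  b3: def={z} ue=∅
  b4: def={z} ue={e}
  b5: def={t} ue=∅
  b6: def={e,r} ue={e}
  b7: def={e,r} ue={e}

Live sets:
  b0: in=∅ out={e}
  b1: in={e} out={e}
  b2: in={e} out={e}
  b3: in={e} out={e}
  b4: in={e} out={e}
  b5: in={e} out={e}
  b6: in={e} out={e}
  b7: in={e} out=∅

Conflict graph:
  e↔{h,q,r,t,z}
  h↔{e,q}
  q↔{e,h}
  r↔{e}
  t↔{e}
  z↔{e}

Registers:
  {e,h,q} pairwise interfere (3-clique) ⇒ χ ≥ 3
  assign e→c0 h→c1 q→c2 r→c1 t→c1 z→c1 — no edge inside a register ⇒ χ ≤ 3
  χ = 3

Answer: 3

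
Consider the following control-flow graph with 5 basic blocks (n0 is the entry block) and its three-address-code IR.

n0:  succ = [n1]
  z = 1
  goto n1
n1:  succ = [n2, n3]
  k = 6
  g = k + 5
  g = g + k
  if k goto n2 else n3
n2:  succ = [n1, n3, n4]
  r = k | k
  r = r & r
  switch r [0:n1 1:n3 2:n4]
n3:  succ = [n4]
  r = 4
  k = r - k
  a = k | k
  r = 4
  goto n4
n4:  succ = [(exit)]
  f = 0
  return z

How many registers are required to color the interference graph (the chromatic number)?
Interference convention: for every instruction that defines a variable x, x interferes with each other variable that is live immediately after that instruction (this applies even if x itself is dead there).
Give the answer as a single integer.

Block summaries:
  n0: def={z} ue=∅
  n1: def={g,k} ue=∅
  n2: def={r} ue={k}
  n3: def={a,k,r} ue={k}
  n4: def={f} ue={z}

Live sets:
  n0 li=∅ lo={z}
  n1 li={z} lo={k,z}
  n2 li={k,z} lo={k,z}
  n3 li={k,z} lo={z}
  n4 li={z} lo=∅

Interference:
  a↔{z}
  f↔{z}
  g↔{k,z}
  k↔{g,r,z}
  r↔{k,z}
  z↔{a,f,g,k,r}

Registers:
  lower bound: {g,k,z} mutually conflict ⇒ χ ≥ 3
  assign a→c1 f→c1 g→c2 k→c1 r→c2 z→c0 — no edge inside a register ⇒ χ ≤ 3
  χ = 3

Answer: 3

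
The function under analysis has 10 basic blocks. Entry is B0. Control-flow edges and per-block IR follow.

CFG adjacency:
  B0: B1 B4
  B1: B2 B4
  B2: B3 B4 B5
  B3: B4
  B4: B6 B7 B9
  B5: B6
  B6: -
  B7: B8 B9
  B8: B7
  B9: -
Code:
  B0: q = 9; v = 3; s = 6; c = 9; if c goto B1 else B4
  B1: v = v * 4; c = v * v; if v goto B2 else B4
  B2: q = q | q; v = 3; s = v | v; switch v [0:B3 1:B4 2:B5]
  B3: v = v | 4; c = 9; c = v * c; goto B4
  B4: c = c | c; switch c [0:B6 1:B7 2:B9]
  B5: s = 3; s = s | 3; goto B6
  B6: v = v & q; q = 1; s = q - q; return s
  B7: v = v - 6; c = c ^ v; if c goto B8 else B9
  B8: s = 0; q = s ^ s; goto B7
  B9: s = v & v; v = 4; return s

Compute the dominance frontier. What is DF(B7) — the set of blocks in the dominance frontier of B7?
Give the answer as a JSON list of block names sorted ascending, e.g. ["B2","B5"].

idom tree: B1←B0 B2←B1 B3←B2 B4←B0 B5←B2 B6←B0 B7←B4 B8←B7 B9←B4
Dom∩ at merges:
  B4: preds {B0,B1,B2,B3}: {B0} ∩ {B0,B1} ∩ {B0,B1,B2} ∩ {B0,B1,B2,B3} = {B0}; idom=B0
  B6: preds {B4,B5}: {B0,B4} ∩ {B0,B1,B2,B5} = {B0}; idom=B0
  B7: preds {B4,B8}: {B0,B4} ∩ {B0,B4,B7,B8} = {B0,B4}; idom=B4
  B9: preds {B4,B7}: {B0,B4} ∩ {B0,B4,B7} = {B0,B4}; idom=B4

DF derivation:
  B4←B0: walk · to B0
  B4←B1: walk B1 to B0
  B4←B2: walk B2→B1 to B0
  B4←B3: walk B3→B2→B1 to B0
  B6←B4: walk B4 to B0
  B6←B5: walk B5→B2→B1 to B0
  B7←B4: walk · to B4
  B7←B8: walk B8→B7 to B4
  B9←B4: walk · to B4
  B9←B7: walk B7 to B4
  DF(B0)=∅
  DF(B1)={B4,B6}
  DF(B2)={B4,B6}
  DF(B3)={B4}
  DF(B4)={B6}
  DF(B5)={B6}
  DF(B6)=∅
  DF(B7)={B7,B9}
  DF(B8)={B7}
  DF(B9)=∅

DF(B7) = ["B7", "B9"]

Answer: ["B7", "B9"]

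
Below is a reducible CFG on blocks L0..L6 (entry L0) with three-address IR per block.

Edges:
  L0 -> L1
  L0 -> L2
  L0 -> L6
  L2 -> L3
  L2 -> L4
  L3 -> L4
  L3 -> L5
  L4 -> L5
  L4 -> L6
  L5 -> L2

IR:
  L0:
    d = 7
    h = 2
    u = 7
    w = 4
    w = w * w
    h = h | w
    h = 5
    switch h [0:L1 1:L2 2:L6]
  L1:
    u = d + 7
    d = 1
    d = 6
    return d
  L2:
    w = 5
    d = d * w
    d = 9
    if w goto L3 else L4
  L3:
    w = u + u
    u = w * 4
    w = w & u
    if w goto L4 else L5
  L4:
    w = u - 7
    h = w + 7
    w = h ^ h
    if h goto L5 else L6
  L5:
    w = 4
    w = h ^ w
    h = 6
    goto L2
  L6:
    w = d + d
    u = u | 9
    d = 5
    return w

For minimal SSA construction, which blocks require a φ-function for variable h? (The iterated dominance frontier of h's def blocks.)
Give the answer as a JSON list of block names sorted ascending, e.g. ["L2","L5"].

Answer: ["L2", "L5", "L6"]

Working:
idom tree: L1←L0 L2←L0 L3←L2 L4←L2 L5←L2 L6←L0
Dom∩ at merges:
  L2: preds {L0,L5}: {L0} ∩ {L0,L2,L5} = {L0}; idom=L0
  L4: preds {L2,L3}: {L0,L2} ∩ {L0,L2,L3} = {L0,L2}; idom=L2
  L5: preds {L3,L4}: {L0,L2,L3} ∩ {L0,L2,L4} = {L0,L2}; idom=L2
  L6: preds {L0,L4}: {L0} ∩ {L0,L2,L4} = {L0}; idom=L0

Frontier:
  join L2 pred L0: · stop@L0
  join L2 pred L5: L5→L2 stop@L0
  join L4 pred L2: · stop@L2
  join L4 pred L3: L3 stop@L2
  join L5 pred L3: L3 stop@L2
  join L5 pred L4: L4 stop@L2
  join L6 pred L0: · stop@L0
  join L6 pred L4: L4→L2 stop@L0
  L0: DF=∅
  L1: DF=∅
  L2: DF={L2,L6}
  L3: DF={L4,L5}
  L4: DF={L5,L6}
  L5: DF={L2}
  L6: DF=∅

φ for h: defs {L0,L4,L5}
  DF⁺ = {L2,L5,L6}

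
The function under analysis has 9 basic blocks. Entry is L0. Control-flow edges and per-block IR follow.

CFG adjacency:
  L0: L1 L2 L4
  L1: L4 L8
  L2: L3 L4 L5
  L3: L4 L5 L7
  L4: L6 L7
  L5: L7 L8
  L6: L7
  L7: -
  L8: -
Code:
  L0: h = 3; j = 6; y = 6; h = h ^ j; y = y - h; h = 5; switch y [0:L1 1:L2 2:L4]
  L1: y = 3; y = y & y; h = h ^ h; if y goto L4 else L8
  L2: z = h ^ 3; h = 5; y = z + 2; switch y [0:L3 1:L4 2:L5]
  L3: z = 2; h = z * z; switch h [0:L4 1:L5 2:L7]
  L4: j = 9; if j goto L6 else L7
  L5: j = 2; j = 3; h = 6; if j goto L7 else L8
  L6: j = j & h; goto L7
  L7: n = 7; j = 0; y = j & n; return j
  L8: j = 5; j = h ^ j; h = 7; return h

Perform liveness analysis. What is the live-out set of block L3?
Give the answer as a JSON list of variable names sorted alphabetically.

Answer: ["h"]

Working:
def/use:
  L0: {h,j,y} / ∅
  L1: {h,y} / {h}
  L2: {h,y,z} / {h}
  L3: {h,z} / ∅
  L4: {j} / ∅
  L5: {h,j} / ∅
  L6: {j} / {h,j}
  L7: {j,n,y} / ∅
  L8: {h,j} / {h}

Live sets:
  L0: in=∅ out={h}
  L1: in={h} out={h}
  L2: in={h} out={h}
  L3: in=∅ out={h}
  L4: in={h} out={h,j}
  L5: in=∅ out={h}
  L6: in={h,j} out=∅
  L7: in=∅ out=∅
  L8: in={h} out=∅

live-out(L3) = ["h"]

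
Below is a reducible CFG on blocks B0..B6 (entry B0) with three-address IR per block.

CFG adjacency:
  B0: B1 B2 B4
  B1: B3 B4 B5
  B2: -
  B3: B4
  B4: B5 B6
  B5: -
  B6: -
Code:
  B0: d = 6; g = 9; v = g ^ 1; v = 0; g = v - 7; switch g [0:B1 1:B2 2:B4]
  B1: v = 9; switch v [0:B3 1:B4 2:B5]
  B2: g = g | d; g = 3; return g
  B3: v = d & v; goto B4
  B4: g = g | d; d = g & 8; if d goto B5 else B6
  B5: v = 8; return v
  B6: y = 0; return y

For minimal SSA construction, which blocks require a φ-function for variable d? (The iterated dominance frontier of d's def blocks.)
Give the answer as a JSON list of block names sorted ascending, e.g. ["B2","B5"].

idom tree: B1←B0 B2←B0 B3←B1 B4←B0 B5←B0 B6←B4
Dom at joins:
  B4: preds {B0,B1,B3}: {B0} ∩ {B0,B1} ∩ {B0,B1,B3} = {B0}; idom=B0
  B5: preds {B1,B4}: {B0,B1} ∩ {B0,B4} = {B0}; idom=B0

Frontier:
  B4←B0: walk · to B0
  B4←B1: walk B1 to B0
  B4←B3: walk B3→B1 to B0
  B5←B1: walk B1 to B0
  B5←B4: walk B4 to B0
  DF(B0)=∅
  DF(B1)={B4,B5}
  DF(B2)=∅
  DF(B3)={B4}
  DF(B4)={B5}
  DF(B5)=∅
  DF(B6)=∅

φ for d: defs {B0,B4}
  DF⁺ = {B5}

Answer: ["B5"]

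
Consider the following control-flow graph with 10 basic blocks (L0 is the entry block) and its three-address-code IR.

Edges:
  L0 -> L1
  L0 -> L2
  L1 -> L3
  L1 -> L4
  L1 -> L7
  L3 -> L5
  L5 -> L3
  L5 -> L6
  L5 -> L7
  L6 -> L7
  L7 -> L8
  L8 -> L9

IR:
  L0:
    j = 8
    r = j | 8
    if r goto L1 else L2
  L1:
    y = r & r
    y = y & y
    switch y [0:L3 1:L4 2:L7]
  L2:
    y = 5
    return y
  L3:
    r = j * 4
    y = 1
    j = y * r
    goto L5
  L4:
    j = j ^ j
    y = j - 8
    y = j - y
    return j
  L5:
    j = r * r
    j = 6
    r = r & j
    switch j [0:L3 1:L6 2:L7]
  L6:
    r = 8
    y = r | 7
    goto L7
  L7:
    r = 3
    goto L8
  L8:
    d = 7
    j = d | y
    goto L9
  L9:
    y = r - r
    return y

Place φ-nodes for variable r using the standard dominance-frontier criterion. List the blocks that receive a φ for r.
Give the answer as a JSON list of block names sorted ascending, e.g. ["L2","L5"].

idom tree: L1←L0 L2←L0 L3←L1 L4←L1 L5←L3 L6←L5 L7←L1 L8←L7 L9←L8
Dom at joins:
  L3: preds {L1,L5}: {L0,L1} ∩ {L0,L1,L3,L5} = {L0,L1}; idom=L1
  L7: preds {L1,L5,L6}: {L0,L1} ∩ {L0,L1,L3,L5} ∩ {L0,L1,L3,L5,L6} = {L0,L1}; idom=L1

DF derivation:
  join L3 pred L1: · stop@L1
  join L3 pred L5: L5→L3 stop@L1
  join L7 pred L1: · stop@L1
  join L7 pred L5: L5→L3 stop@L1
  join L7 pred L6: L6→L5→L3 stop@L1
  DF(L0)=∅
  DF(L1)=∅
  DF(L2)=∅
  DF(L3)={L3,L7}
  DF(L4)=∅
  DF(L5)={L3,L7}
  DF(L6)={L7}
  DF(L7)=∅
  DF(L8)=∅
  DF(L9)=∅

φ for r: defs {L0,L3,L5,L6,L7}
  DF⁺ = {L3,L7}

Answer: ["L3", "L7"]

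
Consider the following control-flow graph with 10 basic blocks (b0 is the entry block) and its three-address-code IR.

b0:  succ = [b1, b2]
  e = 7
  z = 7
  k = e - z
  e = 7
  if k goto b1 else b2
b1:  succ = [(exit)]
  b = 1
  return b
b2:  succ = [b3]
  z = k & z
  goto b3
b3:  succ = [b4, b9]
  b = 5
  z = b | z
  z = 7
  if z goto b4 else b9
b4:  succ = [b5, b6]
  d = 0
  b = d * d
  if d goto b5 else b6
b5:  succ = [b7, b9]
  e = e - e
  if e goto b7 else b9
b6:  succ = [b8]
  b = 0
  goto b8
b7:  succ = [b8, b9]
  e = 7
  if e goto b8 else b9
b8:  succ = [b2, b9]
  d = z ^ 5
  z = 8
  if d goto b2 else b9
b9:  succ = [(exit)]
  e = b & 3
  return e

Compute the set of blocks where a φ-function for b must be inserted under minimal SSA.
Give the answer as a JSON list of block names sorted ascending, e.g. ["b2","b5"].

idom tree: b1←b0 b2←b0 b3←b2 b4←b3 b5←b4 b6←b4 b7←b5 b8←b4 b9←b3
Dom at joins:
  b2: preds {b0,b8}: {b0} ∩ {b0,b2,b3,b4,b8} = {b0}; idom=b0
  b8: preds {b6,b7}: {b0,b2,b3,b4,b6} ∩ {b0,b2,b3,b4,b5,b7} = {b0,b2,b3,b4}; idom=b4
  b9: preds {b3,b5,b7,b8}: {b0,b2,b3} ∩ {b0,b2,b3,b4,b5} ∩ {b0,b2,b3,b4,b5,b7} ∩ {b0,b2,b3,b4,b8} = {b0,b2,b3}; idom=b3

DF derivation:
  join b2 pred b0: · stop@b0
  join b2 pred b8: b8→b4→b3→b2 stop@b0
  join b8 pred b6: b6 stop@b4
  join b8 pred b7: b7→b5 stop@b4
  join b9 pred b3: · stop@b3
  join b9 pred b5: b5→b4 stop@b3
  join b9 pred b7: b7→b5→b4 stop@b3
  join b9 pred b8: b8→b4 stop@b3
  DF(b0)=∅
  DF(b1)=∅
  DF(b2)={b2}
  DF(b3)={b2}
  DF(b4)={b2,b9}
  DF(b5)={b8,b9}
  DF(b6)={b8}
  DF(b7)={b8,b9}
  DF(b8)={b2,b9}
  DF(b9)=∅

φ for b: defs {b1,b3,b4,b6}
  DF⁺ = {b2,b8,b9}

Answer: ["b2", "b8", "b9"]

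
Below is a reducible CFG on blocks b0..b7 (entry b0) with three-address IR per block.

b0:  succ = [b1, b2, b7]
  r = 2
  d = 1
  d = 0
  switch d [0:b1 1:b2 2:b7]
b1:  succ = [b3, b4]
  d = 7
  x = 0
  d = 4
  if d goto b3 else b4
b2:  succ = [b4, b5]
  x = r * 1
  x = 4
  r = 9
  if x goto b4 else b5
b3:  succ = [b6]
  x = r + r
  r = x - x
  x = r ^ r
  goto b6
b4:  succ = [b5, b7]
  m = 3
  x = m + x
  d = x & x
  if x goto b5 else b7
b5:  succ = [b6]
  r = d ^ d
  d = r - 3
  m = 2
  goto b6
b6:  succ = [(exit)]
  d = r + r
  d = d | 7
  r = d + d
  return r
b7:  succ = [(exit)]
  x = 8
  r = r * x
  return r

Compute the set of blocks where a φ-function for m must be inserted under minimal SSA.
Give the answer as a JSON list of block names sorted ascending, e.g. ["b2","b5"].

idom tree: b1←b0 b2←b0 b3←b1 b4←b0 b5←b0 b6←b0 b7←b0
Dom at joins:
  b4: preds {b1,b2}: {b0,b1} ∩ {b0,b2} = {b0}; idom=b0
  b5: preds {b2,b4}: {b0,b2} ∩ {b0,b4} = {b0}; idom=b0
  b6: preds {b3,b5}: {b0,b1,b3} ∩ {b0,b5} = {b0}; idom=b0
  b7: preds {b0,b4}: {b0} ∩ {b0,b4} = {b0}; idom=b0

Frontier:
  b4←b1: walk b1 to b0
  b4←b2: walk b2 to b0
  b5←b2: walk b2 to b0
  b5←b4: walk b4 to b0
  b6←b3: walk b3→b1 to b0
  b6←b5: walk b5 to b0
  b7←b0: walk · to b0
  b7←b4: walk b4 to b0
  b0 → ∅
  b1 → {b4,b6}
  b2 → {b4,b5}
  b3 → {b6}
  b4 → {b5,b7}
  b5 → {b6}
  b6 → ∅
  b7 → ∅

φ for m: defs {b4,b5}
  DF⁺ = {b5,b6,b7}

Answer: ["b5", "b6", "b7"]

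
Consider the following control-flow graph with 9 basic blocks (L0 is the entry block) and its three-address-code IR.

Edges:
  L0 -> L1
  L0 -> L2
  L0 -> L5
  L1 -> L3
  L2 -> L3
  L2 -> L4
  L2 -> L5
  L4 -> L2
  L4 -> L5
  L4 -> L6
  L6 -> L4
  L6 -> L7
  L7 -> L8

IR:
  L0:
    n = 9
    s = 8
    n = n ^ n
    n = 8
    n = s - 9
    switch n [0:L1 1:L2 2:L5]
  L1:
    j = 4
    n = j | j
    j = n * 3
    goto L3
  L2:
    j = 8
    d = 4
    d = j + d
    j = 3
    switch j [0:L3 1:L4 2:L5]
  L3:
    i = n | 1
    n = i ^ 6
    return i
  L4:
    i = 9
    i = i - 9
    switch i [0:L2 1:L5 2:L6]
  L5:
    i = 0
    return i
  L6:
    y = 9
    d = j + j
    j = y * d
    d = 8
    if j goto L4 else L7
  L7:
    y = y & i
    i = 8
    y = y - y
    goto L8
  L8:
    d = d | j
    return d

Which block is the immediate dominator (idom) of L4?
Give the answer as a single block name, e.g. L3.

Answer: L2

Analysis:
idom tree: L1←L0 L2←L0 L3←L0 L4←L2 L5←L0 L6←L4 L7←L6 L8←L7
Dom∩ at merges:
  L2: preds {L0,L4}: {L0} ∩ {L0,L2,L4} = {L0}; idom=L0
  L3: preds {L1,L2}: {L0,L1} ∩ {L0,L2} = {L0}; idom=L0
  L4: preds {L2,L6}: {L0,L2} ∩ {L0,L2,L4,L6} = {L0,L2}; idom=L2
  L5: preds {L0,L2,L4}: {L0} ∩ {L0,L2} ∩ {L0,L2,L4} = {L0}; idom=L0

idom(L4) = L2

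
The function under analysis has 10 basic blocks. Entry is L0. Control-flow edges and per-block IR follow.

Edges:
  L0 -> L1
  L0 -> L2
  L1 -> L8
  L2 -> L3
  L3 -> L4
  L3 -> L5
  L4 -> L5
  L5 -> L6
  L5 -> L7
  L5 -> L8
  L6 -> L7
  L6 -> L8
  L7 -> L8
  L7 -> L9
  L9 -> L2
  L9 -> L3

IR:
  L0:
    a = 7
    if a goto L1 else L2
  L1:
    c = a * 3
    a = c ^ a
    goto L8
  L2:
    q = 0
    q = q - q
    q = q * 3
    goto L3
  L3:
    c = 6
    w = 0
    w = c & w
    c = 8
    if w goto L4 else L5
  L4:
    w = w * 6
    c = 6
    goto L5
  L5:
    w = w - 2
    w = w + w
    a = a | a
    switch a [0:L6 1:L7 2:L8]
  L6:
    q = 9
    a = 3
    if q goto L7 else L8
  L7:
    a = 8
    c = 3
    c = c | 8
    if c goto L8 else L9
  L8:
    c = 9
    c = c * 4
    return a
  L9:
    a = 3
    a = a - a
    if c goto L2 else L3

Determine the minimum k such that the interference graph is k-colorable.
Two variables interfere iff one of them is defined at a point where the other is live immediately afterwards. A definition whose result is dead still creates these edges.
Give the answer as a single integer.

Block summaries:
  L0 def {a} use ∅
  L1 def {a,c} use {a}
  L2 def {q} use ∅
  L3 def {c,w} use ∅
  L4 def {c,w} use {w}
  L5 def {a,w} use {a,w}
  L6 def {a,q} use ∅
  L7 def {a,c} use ∅
  L8 def {c} use {a}
  L9 def {a} use {c}

Live sets:
  L0 li=∅ lo={a}
  L1 li={a} lo={a}
  L2 li={a} lo={a}
  L3 li={a} lo={a,w}
  L4 li={a,w} lo={a,w}
  L5 li={a,w} lo={a}
  L6 li=∅ lo={a}
  L7 li=∅ lo={a,c}
  L8 li={a} lo=∅
  L9 li={c} lo={a}

Conflict graph:
  a — {c,q,w}
  c — {a,w}
  q — {a}
  w — {a,c}

Chromatic number:
  lower bound: {a,c,w} mutually conflict ⇒ χ ≥ 3
  assign a→r0 c→r1 q→r1 w→r2 — no edge inside a register ⇒ χ ≤ 3
  χ = 3

Answer: 3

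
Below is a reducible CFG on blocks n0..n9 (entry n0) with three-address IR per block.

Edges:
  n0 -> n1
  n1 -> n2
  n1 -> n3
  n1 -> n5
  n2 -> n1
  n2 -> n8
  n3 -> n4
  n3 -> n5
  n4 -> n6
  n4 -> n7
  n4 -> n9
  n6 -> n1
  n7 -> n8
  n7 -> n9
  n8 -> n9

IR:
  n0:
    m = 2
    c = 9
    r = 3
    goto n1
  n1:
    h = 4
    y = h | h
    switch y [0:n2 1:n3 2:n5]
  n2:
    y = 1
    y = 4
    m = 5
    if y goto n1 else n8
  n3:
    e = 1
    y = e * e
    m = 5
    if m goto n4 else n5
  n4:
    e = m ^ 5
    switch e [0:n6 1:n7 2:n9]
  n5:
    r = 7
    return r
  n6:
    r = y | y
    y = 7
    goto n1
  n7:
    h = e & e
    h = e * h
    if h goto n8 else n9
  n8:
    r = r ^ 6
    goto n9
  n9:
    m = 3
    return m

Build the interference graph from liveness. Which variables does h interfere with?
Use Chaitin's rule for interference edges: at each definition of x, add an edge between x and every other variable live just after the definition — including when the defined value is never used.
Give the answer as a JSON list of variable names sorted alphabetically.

def/use:
  n0: {c,m,r} / ∅
  n1: {h,y} / ∅
  n2: {m,y} / ∅
  n3: {e,m,y} / ∅
  n4: {e} / {m}
  n5: {r} / ∅
  n6: {r,y} / {y}
  n7: {h} / {e}
  n8: {r} / {r}
  n9: {m} / ∅

Backward fixpoint:
  n0 li=∅ lo={r}
  n1 li={r} lo={r}
  n2 li={r} lo={r}
  n3 li={r} lo={m,r,y}
  n4 li={m,r,y} lo={e,r,y}
  n5 li=∅ lo=∅
  n6 li={y} lo={r}
  n7 li={e,r} lo={r}
  n8 li={r} lo=∅
  n9 li=∅ lo=∅

Interfere edges:
  c — ∅
  e — {h,r,y}
  h — {e,r}
  m — {r,y}
  r — {e,h,m,y}
  y — {e,m,r}

N(h) = ["e", "r"]

Answer: ["e", "r"]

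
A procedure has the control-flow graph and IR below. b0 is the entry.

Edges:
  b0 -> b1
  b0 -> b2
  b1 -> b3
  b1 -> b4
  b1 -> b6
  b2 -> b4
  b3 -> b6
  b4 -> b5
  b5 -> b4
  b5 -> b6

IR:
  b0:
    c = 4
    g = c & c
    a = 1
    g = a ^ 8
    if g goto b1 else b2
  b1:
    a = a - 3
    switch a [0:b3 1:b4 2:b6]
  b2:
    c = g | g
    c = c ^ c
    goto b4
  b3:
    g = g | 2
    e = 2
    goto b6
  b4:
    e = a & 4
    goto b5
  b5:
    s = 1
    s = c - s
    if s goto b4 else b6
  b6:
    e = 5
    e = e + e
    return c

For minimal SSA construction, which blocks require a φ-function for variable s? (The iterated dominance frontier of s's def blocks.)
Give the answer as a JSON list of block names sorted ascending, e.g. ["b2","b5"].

idom tree: b1←b0 b2←b0 b3←b1 b4←b0 b5←b4 b6←b0
Join-block Dom:
  b4: preds {b1,b2,b5}: {b0,b1} ∩ {b0,b2} ∩ {b0,b4,b5} = {b0}; idom=b0
  b6: preds {b1,b3,b5}: {b0,b1} ∩ {b0,b1,b3} ∩ {b0,b4,b5} = {b0}; idom=b0

DF derivation:
  b4←b1: walk b1 to b0
  b4←b2: walk b2 to b0
  b4←b5: walk b5→b4 to b0
  b6←b1: walk b1 to b0
  b6←b3: walk b3→b1 to b0
  b6←b5: walk b5→b4 to b0
  DF(b0)=∅
  DF(b1)={b4,b6}
  DF(b2)={b4}
  DF(b3)={b6}
  DF(b4)={b4,b6}
  DF(b5)={b4,b6}
  DF(b6)=∅

φ for s: defs {b5}
  DF⁺ = {b4,b6}

Answer: ["b4", "b6"]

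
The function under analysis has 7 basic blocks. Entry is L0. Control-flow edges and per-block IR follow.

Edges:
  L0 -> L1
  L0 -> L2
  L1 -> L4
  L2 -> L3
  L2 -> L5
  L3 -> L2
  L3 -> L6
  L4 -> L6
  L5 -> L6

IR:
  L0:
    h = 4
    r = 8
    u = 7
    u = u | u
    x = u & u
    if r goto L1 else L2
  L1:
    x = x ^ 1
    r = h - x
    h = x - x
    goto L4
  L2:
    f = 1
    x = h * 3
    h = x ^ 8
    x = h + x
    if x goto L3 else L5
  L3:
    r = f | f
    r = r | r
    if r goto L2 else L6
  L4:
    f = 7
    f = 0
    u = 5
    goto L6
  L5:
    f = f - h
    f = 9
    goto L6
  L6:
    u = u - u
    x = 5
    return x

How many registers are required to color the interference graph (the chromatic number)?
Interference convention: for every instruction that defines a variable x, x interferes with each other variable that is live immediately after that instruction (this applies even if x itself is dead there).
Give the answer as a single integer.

Answer: 4

Working:
Per-block:
  L0: {h,r,u,x} / ∅
  L1: {h,r,x} / {h,x}
  L2: {f,h,x} / {h}
  L3: {r} / {f}
  L4: {f,u} / ∅
  L5: {f} / {f,h}
  L6: {u,x} / {u}

Live sets:
  L0 li=∅ lo={h,u,x}
  L1 li={h,x} lo=∅
  L2 li={h,u} lo={f,h,u}
  L3 li={f,h,u} lo={h,u}
  L4 li=∅ lo={u}
  L5 li={f,h,u} lo={u}
  L6 li={u} lo=∅

Interference:
  f — {h,u,x}
  h — {f,r,u,x}
  r — {h,u,x}
  u — {f,h,r,x}
  x — {f,h,r,u}

Registers:
  lower bound: {f,h,u,x} mutually conflict ⇒ χ ≥ 4
  assign f→R3 h→R0 r→R3 u→R1 x→R2 — no edge inside a register ⇒ χ ≤ 4
  χ = 4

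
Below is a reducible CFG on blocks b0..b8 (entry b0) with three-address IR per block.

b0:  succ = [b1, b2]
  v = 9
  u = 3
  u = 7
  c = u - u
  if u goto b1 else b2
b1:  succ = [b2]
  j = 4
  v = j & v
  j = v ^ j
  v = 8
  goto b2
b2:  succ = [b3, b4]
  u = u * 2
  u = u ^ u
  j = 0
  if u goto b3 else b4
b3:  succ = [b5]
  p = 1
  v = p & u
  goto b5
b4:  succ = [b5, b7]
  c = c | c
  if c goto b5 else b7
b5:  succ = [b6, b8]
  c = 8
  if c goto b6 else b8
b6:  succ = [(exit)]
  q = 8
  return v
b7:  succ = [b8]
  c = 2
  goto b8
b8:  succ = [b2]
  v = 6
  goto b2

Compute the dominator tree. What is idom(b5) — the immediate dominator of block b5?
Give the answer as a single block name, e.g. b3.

idom tree: b1←b0 b2←b0 b3←b2 b4←b2 b5←b2 b6←b5 b7←b4 b8←b2
Dom∩ at merges:
  b2: preds {b0,b1,b8}: {b0} ∩ {b0,b1} ∩ {b0,b2,b8} = {b0}; idom=b0
  b5: preds {b3,b4}: {b0,b2,b3} ∩ {b0,b2,b4} = {b0,b2}; idom=b2
  b8: preds {b5,b7}: {b0,b2,b5} ∩ {b0,b2,b4,b7} = {b0,b2}; idom=b2

idom(b5) = b2

Answer: b2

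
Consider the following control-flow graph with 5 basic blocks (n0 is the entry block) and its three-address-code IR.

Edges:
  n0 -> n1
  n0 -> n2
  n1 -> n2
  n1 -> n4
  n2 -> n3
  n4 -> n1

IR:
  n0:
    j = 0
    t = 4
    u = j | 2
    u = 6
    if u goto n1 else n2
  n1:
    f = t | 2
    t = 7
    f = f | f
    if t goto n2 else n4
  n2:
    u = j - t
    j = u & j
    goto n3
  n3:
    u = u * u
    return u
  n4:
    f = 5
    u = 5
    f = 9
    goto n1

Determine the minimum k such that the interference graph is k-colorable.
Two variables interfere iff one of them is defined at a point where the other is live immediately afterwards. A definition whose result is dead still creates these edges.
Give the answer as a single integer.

Answer: 3

Derivation:
Block summaries:
  n0 def {j,t,u} use ∅
  n1 def {f,t} use {t}
  n2 def {j,u} use {j,t}
  n3 def {u} use {u}
  n4 def {f,u} use ∅

Liveness:
  n0: in=∅ out={j,t}
  n1: in={j,t} out={j,t}
  n2: in={j,t} out={u}
  n3: in={u} out=∅
  n4: in={j,t} out={j,t}

Conflict graph:
  f — {j,t}
  j — {f,t,u}
  t — {f,j,u}
  u — {j,t}

Registers:
  {f,j,t} pairwise interfere (3-clique) ⇒ χ ≥ 3
  assign f→c2 j→c0 t→c1 u→c2 — no edge inside a register ⇒ χ ≤ 3
  χ = 3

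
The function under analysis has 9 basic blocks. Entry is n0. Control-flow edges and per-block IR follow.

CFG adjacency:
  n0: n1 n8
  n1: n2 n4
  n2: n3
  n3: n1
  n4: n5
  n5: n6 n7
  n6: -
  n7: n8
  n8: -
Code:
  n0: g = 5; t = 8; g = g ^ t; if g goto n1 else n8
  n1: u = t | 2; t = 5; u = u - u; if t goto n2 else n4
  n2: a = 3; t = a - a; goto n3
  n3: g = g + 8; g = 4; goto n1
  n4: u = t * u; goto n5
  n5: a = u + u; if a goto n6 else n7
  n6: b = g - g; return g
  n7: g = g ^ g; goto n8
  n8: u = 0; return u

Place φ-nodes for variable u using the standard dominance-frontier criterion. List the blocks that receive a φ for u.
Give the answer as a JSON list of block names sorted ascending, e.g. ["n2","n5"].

Answer: ["n1", "n8"]

Derivation:
idom tree: n1←n0 n2←n1 n3←n2 n4←n1 n5←n4 n6←n5 n7←n5 n8←n0
Dom at joins:
  n1: preds {n0,n3}: {n0} ∩ {n0,n1,n2,n3} = {n0}; idom=n0
  n8: preds {n0,n7}: {n0} ∩ {n0,n1,n4,n5,n7} = {n0}; idom=n0

Frontier:
  join n1 pred n0: · stop@n0
  join n1 pred n3: n3→n2→n1 stop@n0
  join n8 pred n0: · stop@n0
  join n8 pred n7: n7→n5→n4→n1 stop@n0
  n0: DF=∅
  n1: DF={n1,n8}
  n2: DF={n1}
  n3: DF={n1}
  n4: DF={n8}
  n5: DF={n8}
  n6: DF=∅
  n7: DF={n8}
  n8: DF=∅

φ for u: defs {n1,n4,n8}
  DF⁺ = {n1,n8}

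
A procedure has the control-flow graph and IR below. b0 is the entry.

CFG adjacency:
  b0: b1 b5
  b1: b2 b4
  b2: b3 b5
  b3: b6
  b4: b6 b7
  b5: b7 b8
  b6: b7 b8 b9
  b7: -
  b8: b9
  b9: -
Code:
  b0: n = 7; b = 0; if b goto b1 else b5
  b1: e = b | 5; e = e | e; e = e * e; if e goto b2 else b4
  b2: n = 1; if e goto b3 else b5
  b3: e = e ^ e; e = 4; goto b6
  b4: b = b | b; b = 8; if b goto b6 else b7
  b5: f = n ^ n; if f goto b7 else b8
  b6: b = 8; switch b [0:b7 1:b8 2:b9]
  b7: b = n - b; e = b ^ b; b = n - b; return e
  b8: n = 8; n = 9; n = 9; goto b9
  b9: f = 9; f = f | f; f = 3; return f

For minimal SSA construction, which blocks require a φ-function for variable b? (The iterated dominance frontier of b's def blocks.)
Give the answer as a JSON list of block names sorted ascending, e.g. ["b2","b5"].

idom tree: b1←b0 b2←b1 b3←b2 b4←b1 b5←b0 b6←b1 b7←b0 b8←b0 b9←b0
Join-block Dom:
  b5: preds {b0,b2}: {b0} ∩ {b0,b1,b2} = {b0}; idom=b0
  b6: preds {b3,b4}: {b0,b1,b2,b3} ∩ {b0,b1,b4} = {b0,b1}; idom=b1
  b7: preds {b4,b5,b6}: {b0,b1,b4} ∩ {b0,b5} ∩ {b0,b1,b6} = {b0}; idom=b0
  b8: preds {b5,b6}: {b0,b5} ∩ {b0,b1,b6} = {b0}; idom=b0
  b9: preds {b6,b8}: {b0,b1,b6} ∩ {b0,b8} = {b0}; idom=b0

Frontier:
  join b5 pred b0: · stop@b0
  join b5 pred b2: b2→b1 stop@b0
  join b6 pred b3: b3→b2 stop@b1
  join b6 pred b4: b4 stop@b1
  join b7 pred b4: b4→b1 stop@b0
  join b7 pred b5: b5 stop@b0
  join b7 pred b6: b6→b1 stop@b0
  join b8 pred b5: b5 stop@b0
  join b8 pred b6: b6→b1 stop@b0
  join b9 pred b6: b6→b1 stop@b0
  join b9 pred b8: b8 stop@b0
  DF(b0)=∅
  DF(b1)={b5,b7,b8,b9}
  DF(b2)={b5,b6}
  DF(b3)={b6}
  DF(b4)={b6,b7}
  DF(b5)={b7,b8}
  DF(b6)={b7,b8,b9}
  DF(b7)=∅
  DF(b8)={b9}
  DF(b9)=∅

φ for b: defs {b0,b4,b6,b7}
  DF⁺ = {b6,b7,b8,b9}

Answer: ["b6", "b7", "b8", "b9"]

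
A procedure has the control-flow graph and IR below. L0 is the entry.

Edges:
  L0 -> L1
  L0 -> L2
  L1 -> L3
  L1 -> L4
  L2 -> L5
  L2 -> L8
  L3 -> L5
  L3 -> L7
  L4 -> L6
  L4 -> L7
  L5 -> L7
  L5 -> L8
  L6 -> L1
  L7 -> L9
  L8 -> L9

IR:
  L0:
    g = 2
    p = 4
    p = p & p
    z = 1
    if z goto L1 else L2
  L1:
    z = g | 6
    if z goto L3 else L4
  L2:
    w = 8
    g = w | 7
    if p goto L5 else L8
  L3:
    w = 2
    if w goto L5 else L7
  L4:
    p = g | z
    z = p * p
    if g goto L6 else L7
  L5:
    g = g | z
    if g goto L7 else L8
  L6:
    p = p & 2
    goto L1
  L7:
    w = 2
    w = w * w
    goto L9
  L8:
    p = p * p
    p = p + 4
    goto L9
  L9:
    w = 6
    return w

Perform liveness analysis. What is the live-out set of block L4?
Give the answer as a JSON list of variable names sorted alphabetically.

def/use:
  L0 def {g,p,z} use ∅
  L1 def {z} use {g}
  L2 def {g,w} use {p}
  L3 def {w} use ∅
  L4 def {p,z} use {g,z}
  L5 def {g} use {g,z}
  L6 def {p} use {p}
  L7 def {w} use ∅
  L8 def {p} use {p}
  L9 def {w} use ∅

Backward fixpoint:
  live L0: ∅→{g,p,z}
  live L1: {g,p}→{g,p,z}
  live L2: {p,z}→{g,p,z}
  live L3: {g,p,z}→{g,p,z}
  live L4: {g,z}→{g,p}
  live L5: {g,p,z}→{p}
  live L6: {g,p}→{g,p}
  live L7: ∅→∅
  live L8: {p}→∅
  live L9: ∅→∅

live-out(L4) = ["g", "p"]

Answer: ["g", "p"]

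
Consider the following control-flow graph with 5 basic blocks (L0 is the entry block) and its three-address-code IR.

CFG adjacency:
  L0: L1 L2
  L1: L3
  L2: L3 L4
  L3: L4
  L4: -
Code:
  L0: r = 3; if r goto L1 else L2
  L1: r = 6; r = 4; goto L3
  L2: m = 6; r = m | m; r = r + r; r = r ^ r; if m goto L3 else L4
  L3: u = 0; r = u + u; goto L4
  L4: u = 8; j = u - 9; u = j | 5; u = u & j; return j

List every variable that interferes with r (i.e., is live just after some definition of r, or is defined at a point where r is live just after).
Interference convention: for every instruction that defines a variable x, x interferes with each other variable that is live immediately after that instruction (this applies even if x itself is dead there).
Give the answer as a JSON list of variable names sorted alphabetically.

Answer: ["m"]

Analysis:
Per-block:
  L0 def {r} use ∅
  L1 def {r} use ∅
  L2 def {m,r} use ∅
  L3 def {r,u} use ∅
  L4 def {j,u} use ∅

Live sets:
  live L0: ∅→∅
  live L1: ∅→∅
  live L2: ∅→∅
  live L3: ∅→∅
  live L4: ∅→∅

Interference:
  j↔{u}
  m↔{r}
  r↔{m}
  u↔{j}

N(r) = ["m"]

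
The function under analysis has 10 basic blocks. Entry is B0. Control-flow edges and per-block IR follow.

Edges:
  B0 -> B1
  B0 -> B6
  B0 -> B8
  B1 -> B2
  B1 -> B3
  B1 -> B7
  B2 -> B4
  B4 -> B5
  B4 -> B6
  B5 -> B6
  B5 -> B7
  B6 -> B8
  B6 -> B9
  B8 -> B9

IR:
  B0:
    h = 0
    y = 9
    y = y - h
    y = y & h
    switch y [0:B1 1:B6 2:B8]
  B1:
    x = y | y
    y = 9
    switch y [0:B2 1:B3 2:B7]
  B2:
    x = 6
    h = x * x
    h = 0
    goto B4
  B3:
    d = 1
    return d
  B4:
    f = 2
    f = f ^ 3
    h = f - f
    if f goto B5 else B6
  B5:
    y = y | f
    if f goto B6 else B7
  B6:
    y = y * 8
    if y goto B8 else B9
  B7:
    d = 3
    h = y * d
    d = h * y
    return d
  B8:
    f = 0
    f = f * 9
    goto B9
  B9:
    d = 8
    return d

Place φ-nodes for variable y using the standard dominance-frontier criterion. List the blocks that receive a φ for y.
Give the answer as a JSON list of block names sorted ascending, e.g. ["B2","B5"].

idom tree: B1←B0 B2←B1 B3←B1 B4←B2 B5←B4 B6←B0 B7←B1 B8←B0 B9←B0
Dom∩ at merges:
  B6: preds {B0,B4,B5}: {B0} ∩ {B0,B1,B2,B4} ∩ {B0,B1,B2,B4,B5} = {B0}; idom=B0
  B7: preds {B1,B5}: {B0,B1} ∩ {B0,B1,B2,B4,B5} = {B0,B1}; idom=B1
  B8: preds {B0,B6}: {B0} ∩ {B0,B6} = {B0}; idom=B0
  B9: preds {B6,B8}: {B0,B6} ∩ {B0,B8} = {B0}; idom=B0

DF derivation:
  join B6 pred B0: · stop@B0
  join B6 pred B4: B4→B2→B1 stop@B0
  join B6 pred B5: B5→B4→B2→B1 stop@B0
  join B7 pred B1: · stop@B1
  join B7 pred B5: B5→B4→B2 stop@B1
  join B8 pred B0: · stop@B0
  join B8 pred B6: B6 stop@B0
  join B9 pred B6: B6 stop@B0
  join B9 pred B8: B8 stop@B0
  DF(B0)=∅
  DF(B1)={B6}
  DF(B2)={B6,B7}
  DF(B3)=∅
  DF(B4)={B6,B7}
  DF(B5)={B6,B7}
  DF(B6)={B8,B9}
  DF(B7)=∅
  DF(B8)={B9}
  DF(B9)=∅

φ for y: defs {B0,B1,B5,B6}
  DF⁺ = {B6,B7,B8,B9}

Answer: ["B6", "B7", "B8", "B9"]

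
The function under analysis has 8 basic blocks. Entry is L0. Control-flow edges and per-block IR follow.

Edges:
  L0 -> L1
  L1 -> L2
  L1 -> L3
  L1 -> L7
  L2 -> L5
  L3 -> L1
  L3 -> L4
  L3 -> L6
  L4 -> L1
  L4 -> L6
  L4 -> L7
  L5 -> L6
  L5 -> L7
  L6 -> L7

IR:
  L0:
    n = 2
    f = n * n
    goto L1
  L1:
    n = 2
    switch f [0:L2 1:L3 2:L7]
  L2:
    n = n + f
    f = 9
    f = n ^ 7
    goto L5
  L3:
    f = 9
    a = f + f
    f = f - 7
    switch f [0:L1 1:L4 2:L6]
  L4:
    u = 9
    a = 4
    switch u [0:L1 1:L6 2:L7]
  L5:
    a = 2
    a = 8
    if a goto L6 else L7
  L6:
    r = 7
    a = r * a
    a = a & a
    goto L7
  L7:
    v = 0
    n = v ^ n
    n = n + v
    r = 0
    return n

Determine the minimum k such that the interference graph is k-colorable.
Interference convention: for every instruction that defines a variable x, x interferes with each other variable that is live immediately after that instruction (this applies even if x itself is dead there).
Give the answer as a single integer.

Answer: 4

Analysis:
def/use:
  L0: {f,n} / ∅
  L1: {n} / {f}
  L2: {f,n} / {f,n}
  L3: {a,f} / ∅
  L4: {a,u} / ∅
  L5: {a} / ∅
  L6: {a,r} / {a}
  L7: {n,r,v} / {n}

Backward fixpoint:
  live L0: ∅→{f}
  live L1: {f}→{f,n}
  live L2: {f,n}→{n}
  live L3: {n}→{a,f,n}
  live L4: {f,n}→{a,f,n}
  live L5: {n}→{a,n}
  live L6: {a,n}→{n}
  live L7: {n}→∅

Conflict graph:
  a↔{f,n,r,u}
  f↔{a,n,u}
  n↔{a,f,r,u,v}
  r↔{a,n}
  u↔{a,f,n}
  v↔{n}

Registers:
  lower bound: {a,f,n,u} mutually conflict ⇒ χ ≥ 4
  assign a→c1 f→c2 n→c0 r→c2 u→c3 v→c1 — no edge inside a register ⇒ χ ≤ 4
  χ = 4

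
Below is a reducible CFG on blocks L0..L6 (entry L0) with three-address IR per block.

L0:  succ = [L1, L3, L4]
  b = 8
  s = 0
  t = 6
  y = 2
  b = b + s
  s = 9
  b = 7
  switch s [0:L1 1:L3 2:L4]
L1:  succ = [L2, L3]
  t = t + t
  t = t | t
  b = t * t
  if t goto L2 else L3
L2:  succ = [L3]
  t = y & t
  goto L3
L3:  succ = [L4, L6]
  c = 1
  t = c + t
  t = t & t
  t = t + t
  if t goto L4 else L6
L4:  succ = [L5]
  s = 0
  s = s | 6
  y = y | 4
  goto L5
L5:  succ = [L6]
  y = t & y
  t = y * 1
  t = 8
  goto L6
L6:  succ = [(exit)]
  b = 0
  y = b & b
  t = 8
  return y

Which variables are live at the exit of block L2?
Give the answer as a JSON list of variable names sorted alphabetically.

Answer: ["t", "y"]

Analysis:
Per-block:
  L0: {b,s,t,y} / ∅
  L1: {b,t} / {t}
  L2: {t} / {t,y}
  L3: {c,t} / {t}
  L4: {s,y} / {y}
  L5: {t,y} / {t,y}
  L6: {b,t,y} / ∅

Live sets:
  L0 li=∅ lo={t,y}
  L1 li={t,y} lo={t,y}
  L2 li={t,y} lo={t,y}
  L3 li={t,y} lo={t,y}
  L4 li={t,y} lo={t,y}
  L5 li={t,y} lo=∅
  L6 li=∅ lo=∅

live-out(L2) = ["t", "y"]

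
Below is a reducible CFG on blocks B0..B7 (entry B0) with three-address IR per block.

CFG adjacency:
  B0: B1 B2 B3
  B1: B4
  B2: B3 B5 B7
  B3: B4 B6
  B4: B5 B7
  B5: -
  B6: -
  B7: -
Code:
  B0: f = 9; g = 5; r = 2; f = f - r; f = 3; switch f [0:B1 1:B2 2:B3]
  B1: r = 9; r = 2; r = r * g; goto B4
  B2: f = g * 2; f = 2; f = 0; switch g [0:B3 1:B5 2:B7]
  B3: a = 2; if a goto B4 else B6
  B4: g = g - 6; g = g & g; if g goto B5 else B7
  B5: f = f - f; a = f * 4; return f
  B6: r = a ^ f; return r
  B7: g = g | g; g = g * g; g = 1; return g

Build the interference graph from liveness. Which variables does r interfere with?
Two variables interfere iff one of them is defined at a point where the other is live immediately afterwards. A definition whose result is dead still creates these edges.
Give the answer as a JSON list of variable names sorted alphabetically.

Per-block:
  B0: def={f,g,r} ue=∅
  B1: def={r} ue={g}
  B2: def={f} ue={g}
  B3: def={a} ue=∅
  B4: def={g} ue={g}
  B5: def={a,f} ue={f}
  B6: def={r} ue={a,f}
  B7: def={g} ue={g}

Live sets:
  B0 li=∅ lo={f,g}
  B1 li={f,g} lo={f,g}
  B2 li={g} lo={f,g}
  B3 li={f,g} lo={a,f,g}
  B4 li={f,g} lo={f,g}
  B5 li={f} lo=∅
  B6 li={a,f} lo=∅
  B7 li={g} lo=∅

Interference:
  a↔{f,g}
  f↔{a,g,r}
  g↔{a,f,r}
  r↔{f,g}

N(r) = ["f", "g"]

Answer: ["f", "g"]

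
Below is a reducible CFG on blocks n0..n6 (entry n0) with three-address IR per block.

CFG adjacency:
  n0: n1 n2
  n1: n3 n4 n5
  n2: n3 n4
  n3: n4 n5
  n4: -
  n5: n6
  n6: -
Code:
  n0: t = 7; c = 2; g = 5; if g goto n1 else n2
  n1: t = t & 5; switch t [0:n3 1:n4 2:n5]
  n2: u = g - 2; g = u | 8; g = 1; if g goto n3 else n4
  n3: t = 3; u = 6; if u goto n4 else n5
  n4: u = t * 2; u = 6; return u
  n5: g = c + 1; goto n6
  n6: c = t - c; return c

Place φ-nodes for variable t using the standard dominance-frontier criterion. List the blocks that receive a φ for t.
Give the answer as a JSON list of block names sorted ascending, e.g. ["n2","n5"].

idom tree: n1←n0 n2←n0 n3←n0 n4←n0 n5←n0 n6←n5
Dom∩ at merges:
  n3: preds {n1,n2}: {n0,n1} ∩ {n0,n2} = {n0}; idom=n0
  n4: preds {n1,n2,n3}: {n0,n1} ∩ {n0,n2} ∩ {n0,n3} = {n0}; idom=n0
  n5: preds {n1,n3}: {n0,n1} ∩ {n0,n3} = {n0}; idom=n0

DF walk-up:
  n3←n1: walk n1 to n0
  n3←n2: walk n2 to n0
  n4←n1: walk n1 to n0
  n4←n2: walk n2 to n0
  n4←n3: walk n3 to n0
  n5←n1: walk n1 to n0
  n5←n3: walk n3 to n0
  n0: DF=∅
  n1: DF={n3,n4,n5}
  n2: DF={n3,n4}
  n3: DF={n4,n5}
  n4: DF=∅
  n5: DF=∅
  n6: DF=∅

φ for t: defs {n0,n1,n3}
  DF⁺ = {n3,n4,n5}

Answer: ["n3", "n4", "n5"]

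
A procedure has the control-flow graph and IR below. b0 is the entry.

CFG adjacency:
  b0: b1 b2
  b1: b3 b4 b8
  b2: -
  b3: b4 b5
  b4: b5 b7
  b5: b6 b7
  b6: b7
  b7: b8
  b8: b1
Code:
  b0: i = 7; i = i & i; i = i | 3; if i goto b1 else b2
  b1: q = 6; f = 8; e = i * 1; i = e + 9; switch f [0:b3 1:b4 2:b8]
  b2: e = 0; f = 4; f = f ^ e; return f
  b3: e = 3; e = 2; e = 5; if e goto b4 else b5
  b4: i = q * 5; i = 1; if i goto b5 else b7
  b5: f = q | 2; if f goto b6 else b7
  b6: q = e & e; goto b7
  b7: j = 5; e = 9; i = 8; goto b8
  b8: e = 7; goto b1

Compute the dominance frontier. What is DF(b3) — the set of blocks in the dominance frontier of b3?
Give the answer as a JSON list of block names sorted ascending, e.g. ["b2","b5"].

idom tree: b1←b0 b2←b0 b3←b1 b4←b1 b5←b1 b6←b5 b7←b1 b8←b1
Join-block Dom:
  b1: preds {b0,b8}: {b0} ∩ {b0,b1,b8} = {b0}; idom=b0
  b4: preds {b1,b3}: {b0,b1} ∩ {b0,b1,b3} = {b0,b1}; idom=b1
  b5: preds {b3,b4}: {b0,b1,b3} ∩ {b0,b1,b4} = {b0,b1}; idom=b1
  b7: preds {b4,b5,b6}: {b0,b1,b4} ∩ {b0,b1,b5} ∩ {b0,b1,b5,b6} = {b0,b1}; idom=b1
  b8: preds {b1,b7}: {b0,b1} ∩ {b0,b1,b7} = {b0,b1}; idom=b1

DF walk-up:
  b1←b0: walk · to b0
  b1←b8: walk b8→b1 to b0
  b4←b1: walk · to b1
  b4←b3: walk b3 to b1
  b5←b3: walk b3 to b1
  b5←b4: walk b4 to b1
  b7←b4: walk b4 to b1
  b7←b5: walk b5 to b1
  b7←b6: walk b6→b5 to b1
  b8←b1: walk · to b1
  b8←b7: walk b7 to b1
  DF(b0)=∅
  DF(b1)={b1}
  DF(b2)=∅
  DF(b3)={b4,b5}
  DF(b4)={b5,b7}
  DF(b5)={b7}
  DF(b6)={b7}
  DF(b7)={b8}
  DF(b8)={b1}

DF(b3) = ["b4", "b5"]

Answer: ["b4", "b5"]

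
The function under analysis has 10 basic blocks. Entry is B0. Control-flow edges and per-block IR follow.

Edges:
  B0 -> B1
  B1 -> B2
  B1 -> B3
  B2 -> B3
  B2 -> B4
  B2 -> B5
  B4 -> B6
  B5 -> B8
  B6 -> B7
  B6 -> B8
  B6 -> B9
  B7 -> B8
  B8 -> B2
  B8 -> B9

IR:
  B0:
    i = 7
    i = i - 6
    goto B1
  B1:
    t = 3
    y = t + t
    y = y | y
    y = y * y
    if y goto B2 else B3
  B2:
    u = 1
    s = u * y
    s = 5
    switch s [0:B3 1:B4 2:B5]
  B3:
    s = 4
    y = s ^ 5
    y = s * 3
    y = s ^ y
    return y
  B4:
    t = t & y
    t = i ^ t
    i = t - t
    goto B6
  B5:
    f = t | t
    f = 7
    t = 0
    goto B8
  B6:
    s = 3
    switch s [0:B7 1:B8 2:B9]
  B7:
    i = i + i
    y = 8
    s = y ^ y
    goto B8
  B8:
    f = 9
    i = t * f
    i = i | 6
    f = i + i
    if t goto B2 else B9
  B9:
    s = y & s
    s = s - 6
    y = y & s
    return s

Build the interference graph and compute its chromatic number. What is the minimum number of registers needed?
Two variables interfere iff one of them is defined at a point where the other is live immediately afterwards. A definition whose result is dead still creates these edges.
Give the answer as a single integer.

Answer: 5

Derivation:
def/use:
  B0: def={i} ue=∅
  B1: def={t,y} ue=∅
  B2: def={s,u} ue={y}
  B3: def={s,y} ue=∅
  B4: def={i,t} ue={i,t,y}
  B5: def={f,t} ue={t}
  B6: def={s} ue=∅
  B7: def={i,s,y} ue={i}
  B8: def={f,i} ue={t}
  B9: def={s,y} ue={s,y}

Backward fixpoint:
  live B0: ∅→{i}
  live B1: {i}→{i,t,y}
  live B2: {i,t,y}→{i,s,t,y}
  live B3: ∅→∅
  live B4: {i,t,y}→{i,t,y}
  live B5: {s,t,y}→{s,t,y}
  live B6: {i,t,y}→{i,s,t,y}
  live B7: {i,t}→{s,t,y}
  live B8: {s,t,y}→{i,s,t,y}
  live B9: {s,y}→∅

Conflict graph:
  f — {i,s,t,y}
  i — {f,s,t,u,y}
  s — {f,i,t,y}
  t — {f,i,s,u,y}
  u — {i,t,y}
  y — {f,i,s,t,u}

Colouring:
  {f,i,s,t,y} pairwise interfere (5-clique) ⇒ χ ≥ 5
  5-colouring: c0={i}  c1={t}  c2={y}  c3={f,u}  c4={s}
  χ = 5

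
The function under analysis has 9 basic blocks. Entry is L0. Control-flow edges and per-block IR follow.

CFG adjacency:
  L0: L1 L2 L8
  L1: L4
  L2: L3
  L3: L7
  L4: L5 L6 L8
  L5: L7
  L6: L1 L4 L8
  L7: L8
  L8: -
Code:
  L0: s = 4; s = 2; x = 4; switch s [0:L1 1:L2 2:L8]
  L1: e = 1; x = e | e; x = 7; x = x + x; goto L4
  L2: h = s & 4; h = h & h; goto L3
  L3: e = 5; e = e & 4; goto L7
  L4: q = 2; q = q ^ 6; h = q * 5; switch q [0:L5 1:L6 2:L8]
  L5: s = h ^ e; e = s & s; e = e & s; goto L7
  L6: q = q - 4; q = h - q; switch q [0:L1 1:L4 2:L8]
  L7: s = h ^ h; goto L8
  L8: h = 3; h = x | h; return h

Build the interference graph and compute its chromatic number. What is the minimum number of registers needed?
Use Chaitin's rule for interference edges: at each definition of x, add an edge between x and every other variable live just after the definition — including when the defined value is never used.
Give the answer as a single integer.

Answer: 4

Analysis:
Block summaries:
  L0: {s,x} / ∅
  L1: {e,x} / ∅
  L2: {h} / {s}
  L3: {e} / ∅
  L4: {h,q} / ∅
  L5: {e,s} / {e,h}
  L6: {q} / {h,q}
  L7: {s} / {h}
  L8: {h} / {x}

Backward fixpoint:
  live L0: ∅→{s,x}
  live L1: ∅→{e,x}
  live L2: {s,x}→{h,x}
  live L3: {h,x}→{h,x}
  live L4: {e,x}→{e,h,q,x}
  live L5: {e,h,x}→{h,x}
  live L6: {e,h,q,x}→{e,x}
  live L7: {h,x}→{x}
  live L8: {x}→∅

Interference:
  e↔{h,q,s,x}
  h↔{e,q,s,x}
  q↔{e,h,x}
  s↔{e,h,x}
  x↔{e,h,q,s}

Colouring:
  {e,h,q,x} pairwise interfere (4-clique) ⇒ χ ≥ 4
  assign e→R0 h→R1 q→R3 s→R3 x→R2 — no edge inside a register ⇒ χ ≤ 4
  χ = 4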